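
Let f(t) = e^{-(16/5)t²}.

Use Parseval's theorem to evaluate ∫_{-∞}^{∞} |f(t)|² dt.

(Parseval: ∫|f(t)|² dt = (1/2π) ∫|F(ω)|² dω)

∫|f(t)|² dt = \frac{\sqrt{10} \sqrt{\pi}}{8}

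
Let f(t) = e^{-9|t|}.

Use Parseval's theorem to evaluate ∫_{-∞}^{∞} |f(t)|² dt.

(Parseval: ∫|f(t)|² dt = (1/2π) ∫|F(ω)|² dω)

∫|f(t)|² dt = \frac{1}{9}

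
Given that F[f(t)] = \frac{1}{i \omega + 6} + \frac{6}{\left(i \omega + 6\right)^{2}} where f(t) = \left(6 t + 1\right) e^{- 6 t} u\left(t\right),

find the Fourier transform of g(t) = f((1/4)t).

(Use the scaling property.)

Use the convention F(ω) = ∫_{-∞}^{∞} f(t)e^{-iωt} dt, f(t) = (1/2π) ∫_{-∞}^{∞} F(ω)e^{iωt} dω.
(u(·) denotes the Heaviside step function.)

F[g](ω) = \frac{4 \left(- i \omega - 3\right)}{4 \omega^{2} - 12 i \omega - 9}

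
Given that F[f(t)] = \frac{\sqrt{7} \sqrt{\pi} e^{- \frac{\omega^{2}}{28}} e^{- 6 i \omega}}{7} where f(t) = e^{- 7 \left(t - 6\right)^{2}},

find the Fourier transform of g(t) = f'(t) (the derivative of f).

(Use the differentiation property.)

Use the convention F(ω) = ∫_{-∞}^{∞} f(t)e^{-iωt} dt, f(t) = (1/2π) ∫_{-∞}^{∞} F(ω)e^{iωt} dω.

F[g](ω) = \frac{\sqrt{7} i \sqrt{\pi} \omega e^{- \frac{\omega \left(\omega + 168 i\right)}{28}}}{7}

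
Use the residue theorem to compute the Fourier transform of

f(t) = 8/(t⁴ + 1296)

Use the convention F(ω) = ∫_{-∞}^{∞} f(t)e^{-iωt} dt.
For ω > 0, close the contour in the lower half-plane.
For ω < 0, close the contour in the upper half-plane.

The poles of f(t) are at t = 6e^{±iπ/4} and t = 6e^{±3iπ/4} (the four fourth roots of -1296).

Let g(z) = f(z)e^{-iωz}; for large |z| the factor e^{-iωz} decays in the lower half-plane when ω > 0 and in the upper half-plane when ω < 0.

Case ω > 0 (lower half-plane, clockwise contour ⇒ F(ω) = -2πi·ΣRes):
  Res_{z = - 3 \sqrt{2} - 3 \sqrt{2} i} g(z) = \frac{\sqrt{2} i \left(1 - i\right) e^{3 \sqrt{2} \omega \left(-1 + i\right)}}{216}
  Res_{z = 3 \sqrt{2} - 3 \sqrt{2} i} g(z) = \frac{\sqrt{2} i \left(1 + i\right) e^{- 3 \sqrt{2} \omega \left(1 + i\right)}}{216}
  F(ω) = -2πi·ΣRes = \frac{\sqrt{2} \pi \left(1 - i\right) \left(e^{6 \sqrt{2} i \omega} + i\right) e^{- 3 \sqrt{2} \omega \left(1 + i\right)}}{108} = \frac{\pi e^{- 3 \sqrt{2} \omega} \sin{\left(3 \sqrt{2} \omega + \frac{\pi}{4} \right)}}{27}

Case ω < 0 (upper half-plane, counterclockwise contour ⇒ F(ω) = +2πi·ΣRes):
  Res_{z = 3 \sqrt{2} + 3 \sqrt{2} i} g(z) = \frac{\sqrt{2} i \left(-1 + i\right) e^{3 \sqrt{2} \omega \left(1 - i\right)}}{216}
  Res_{z = - 3 \sqrt{2} + 3 \sqrt{2} i} g(z) = \frac{\sqrt{2} \left(1 - i\right) e^{3 \sqrt{2} \omega \left(1 + i\right)}}{216}
  F(ω) = 2πi·ΣRes = - \frac{\sqrt{2} i \pi \left(i \left(1 - i\right) e^{3 \sqrt{2} \omega \left(1 - i\right)} - \left(1 - i\right) e^{3 \sqrt{2} \omega \left(1 + i\right)}\right)}{108} = \frac{\pi e^{3 \sqrt{2} \omega} \cos{\left(3 \sqrt{2} \omega + \frac{\pi}{4} \right)}}{27}

Both cases combine into a single formula in |ω|:

F(ω) = \frac{\pi e^{- 3 \sqrt{2} \left|{\omega}\right|} \sin{\left(3 \sqrt{2} \left|{\omega}\right| + \frac{\pi}{4} \right)}}{27}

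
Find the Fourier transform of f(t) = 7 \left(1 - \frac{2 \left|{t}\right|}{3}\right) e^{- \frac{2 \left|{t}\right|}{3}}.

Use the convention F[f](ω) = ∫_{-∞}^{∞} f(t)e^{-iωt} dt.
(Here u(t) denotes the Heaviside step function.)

F(ω) = \frac{1512 \omega^{2}}{\left(9 \omega^{2} + 4\right)^{2}}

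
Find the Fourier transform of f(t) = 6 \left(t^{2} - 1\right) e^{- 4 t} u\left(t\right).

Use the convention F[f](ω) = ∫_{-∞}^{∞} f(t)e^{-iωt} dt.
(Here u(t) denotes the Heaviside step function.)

F(ω) = \frac{6 \left(2 i \omega - \left(i \omega + 4\right)^{3} + 8\right)}{\left(i \omega + 4\right)^{4}}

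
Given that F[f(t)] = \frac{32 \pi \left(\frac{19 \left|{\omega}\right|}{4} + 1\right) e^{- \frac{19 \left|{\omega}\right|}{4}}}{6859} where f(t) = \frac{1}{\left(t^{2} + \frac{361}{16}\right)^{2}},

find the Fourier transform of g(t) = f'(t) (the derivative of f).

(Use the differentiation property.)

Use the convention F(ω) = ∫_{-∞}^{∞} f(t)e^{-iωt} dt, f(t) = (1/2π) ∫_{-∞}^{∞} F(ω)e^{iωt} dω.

F[g](ω) = \frac{8 i \pi \omega \left(19 \left|{\omega}\right| + 4\right) e^{- \frac{19 \left|{\omega}\right|}{4}}}{6859}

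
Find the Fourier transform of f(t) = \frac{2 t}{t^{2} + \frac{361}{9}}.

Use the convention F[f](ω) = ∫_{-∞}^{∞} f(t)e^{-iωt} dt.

F(ω) = - 2 i \pi e^{- \frac{19 \left|{\omega}\right|}{3}} \operatorname{sign}{\left(\omega \right)}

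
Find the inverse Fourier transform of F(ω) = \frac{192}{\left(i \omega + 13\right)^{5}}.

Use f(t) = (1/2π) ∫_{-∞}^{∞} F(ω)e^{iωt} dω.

f(t) = 8 t^{4} e^{- 13 t} u\left(t\right)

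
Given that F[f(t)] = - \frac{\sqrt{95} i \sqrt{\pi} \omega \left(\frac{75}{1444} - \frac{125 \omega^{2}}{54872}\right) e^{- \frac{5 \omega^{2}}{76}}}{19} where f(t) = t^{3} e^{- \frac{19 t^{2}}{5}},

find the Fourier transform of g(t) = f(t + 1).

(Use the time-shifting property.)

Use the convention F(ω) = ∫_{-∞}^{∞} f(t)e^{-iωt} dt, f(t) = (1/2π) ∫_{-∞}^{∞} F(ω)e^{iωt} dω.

F[g](ω) = \frac{25 \sqrt{95} i \sqrt{\pi} \omega \left(5 \omega^{2} - 114\right) e^{\omega \left(- \frac{5 \omega}{76} + i\right)}}{1042568}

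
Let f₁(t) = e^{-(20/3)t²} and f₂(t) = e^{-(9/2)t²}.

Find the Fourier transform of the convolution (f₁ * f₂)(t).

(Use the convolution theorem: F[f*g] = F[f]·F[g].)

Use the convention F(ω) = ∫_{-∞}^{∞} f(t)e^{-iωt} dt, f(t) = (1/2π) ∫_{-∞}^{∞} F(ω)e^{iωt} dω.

F[f₁*f₂](ω) = \frac{\sqrt{30} \pi e^{- \frac{67 \omega^{2}}{720}}}{30}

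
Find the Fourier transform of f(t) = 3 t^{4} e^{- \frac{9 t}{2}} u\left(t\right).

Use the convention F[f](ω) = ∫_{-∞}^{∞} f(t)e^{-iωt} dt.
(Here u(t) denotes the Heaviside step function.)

F(ω) = \frac{2304}{\left(2 i \omega + 9\right)^{5}}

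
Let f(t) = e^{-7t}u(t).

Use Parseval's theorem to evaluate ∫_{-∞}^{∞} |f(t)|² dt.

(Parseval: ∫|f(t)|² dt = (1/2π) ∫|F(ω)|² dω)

∫|f(t)|² dt = \frac{1}{14}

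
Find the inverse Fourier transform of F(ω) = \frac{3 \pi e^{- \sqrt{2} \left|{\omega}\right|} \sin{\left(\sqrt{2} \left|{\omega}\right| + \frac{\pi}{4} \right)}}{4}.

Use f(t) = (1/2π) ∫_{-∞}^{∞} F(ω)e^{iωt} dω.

f(t) = \frac{6}{t^{4} + 16}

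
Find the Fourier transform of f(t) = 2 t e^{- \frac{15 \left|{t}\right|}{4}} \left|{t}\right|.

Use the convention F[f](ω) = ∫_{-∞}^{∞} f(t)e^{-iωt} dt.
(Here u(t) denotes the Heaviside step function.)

F(ω) = \frac{2048 i \omega \left(16 \omega^{2} - 675\right)}{\left(16 \omega^{2} + 225\right)^{3}}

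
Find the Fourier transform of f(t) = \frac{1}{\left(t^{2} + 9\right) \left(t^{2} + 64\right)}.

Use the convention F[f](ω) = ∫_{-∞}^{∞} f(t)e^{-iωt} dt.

F(ω) = \frac{\pi \left(8 e^{5 \left|{\omega}\right|} - 3\right) e^{- 8 \left|{\omega}\right|}}{1320}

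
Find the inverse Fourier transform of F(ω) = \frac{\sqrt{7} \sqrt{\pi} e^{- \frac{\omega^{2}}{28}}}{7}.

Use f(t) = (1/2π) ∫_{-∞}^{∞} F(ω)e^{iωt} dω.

f(t) = e^{- 7 t^{2}}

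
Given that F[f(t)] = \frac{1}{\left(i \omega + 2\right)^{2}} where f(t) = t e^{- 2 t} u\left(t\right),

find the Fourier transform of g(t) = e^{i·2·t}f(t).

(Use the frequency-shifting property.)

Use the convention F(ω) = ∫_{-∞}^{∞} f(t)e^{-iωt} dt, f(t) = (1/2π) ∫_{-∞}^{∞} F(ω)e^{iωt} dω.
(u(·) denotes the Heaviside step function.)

F[g](ω) = \frac{1}{\left(i \left(\omega - 2\right) + 2\right)^{2}}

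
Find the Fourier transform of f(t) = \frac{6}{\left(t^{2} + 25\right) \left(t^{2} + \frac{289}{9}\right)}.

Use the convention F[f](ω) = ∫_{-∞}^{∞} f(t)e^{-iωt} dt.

F(ω) = \frac{27 \pi e^{- 5 \left|{\omega}\right|}}{160} - \frac{81 \pi e^{- \frac{17 \left|{\omega}\right|}{3}}}{544}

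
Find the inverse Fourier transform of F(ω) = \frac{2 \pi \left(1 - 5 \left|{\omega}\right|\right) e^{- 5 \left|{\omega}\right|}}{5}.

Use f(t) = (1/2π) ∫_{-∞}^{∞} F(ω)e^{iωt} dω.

f(t) = \frac{4 t^{2}}{\left(t^{2} + 25\right)^{2}}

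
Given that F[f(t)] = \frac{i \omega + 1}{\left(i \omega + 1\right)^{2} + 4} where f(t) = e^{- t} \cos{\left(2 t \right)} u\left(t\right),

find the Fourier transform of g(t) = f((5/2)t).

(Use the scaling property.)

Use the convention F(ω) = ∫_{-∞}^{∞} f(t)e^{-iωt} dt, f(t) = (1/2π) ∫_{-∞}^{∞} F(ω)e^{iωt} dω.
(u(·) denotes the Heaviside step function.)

F[g](ω) = \frac{2 \left(2 i \omega + 5\right)}{\left(2 i \omega + 5\right)^{2} + 100}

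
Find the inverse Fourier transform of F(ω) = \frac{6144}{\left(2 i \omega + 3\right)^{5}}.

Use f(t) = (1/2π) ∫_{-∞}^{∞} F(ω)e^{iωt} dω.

f(t) = 8 t^{4} e^{- \frac{3 t}{2}} u\left(t\right)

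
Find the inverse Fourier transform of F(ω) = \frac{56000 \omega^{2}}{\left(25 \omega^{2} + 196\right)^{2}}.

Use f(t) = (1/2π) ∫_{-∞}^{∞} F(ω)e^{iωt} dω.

f(t) = 8 \left(1 - \frac{14 \left|{t}\right|}{5}\right) e^{- \frac{14 \left|{t}\right|}{5}}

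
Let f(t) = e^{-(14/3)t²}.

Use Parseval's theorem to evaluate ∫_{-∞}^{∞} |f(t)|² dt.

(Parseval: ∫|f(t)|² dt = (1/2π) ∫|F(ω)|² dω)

∫|f(t)|² dt = \frac{\sqrt{21} \sqrt{\pi}}{14}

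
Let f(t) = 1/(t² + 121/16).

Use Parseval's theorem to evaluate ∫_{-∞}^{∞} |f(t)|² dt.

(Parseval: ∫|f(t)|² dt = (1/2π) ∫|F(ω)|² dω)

∫|f(t)|² dt = \frac{32 \pi}{1331}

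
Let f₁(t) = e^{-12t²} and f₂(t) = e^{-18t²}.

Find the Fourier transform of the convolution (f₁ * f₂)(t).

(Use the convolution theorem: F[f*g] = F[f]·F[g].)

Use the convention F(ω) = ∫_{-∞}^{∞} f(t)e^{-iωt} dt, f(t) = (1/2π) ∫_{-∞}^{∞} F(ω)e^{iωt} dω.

F[f₁*f₂](ω) = \frac{\sqrt{6} \pi e^{- \frac{5 \omega^{2}}{144}}}{36}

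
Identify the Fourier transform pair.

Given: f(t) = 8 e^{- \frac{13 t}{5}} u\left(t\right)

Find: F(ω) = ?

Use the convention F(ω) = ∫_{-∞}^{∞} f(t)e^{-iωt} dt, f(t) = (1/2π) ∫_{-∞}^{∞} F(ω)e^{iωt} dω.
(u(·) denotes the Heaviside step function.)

F(ω) = \frac{40}{5 i \omega + 13}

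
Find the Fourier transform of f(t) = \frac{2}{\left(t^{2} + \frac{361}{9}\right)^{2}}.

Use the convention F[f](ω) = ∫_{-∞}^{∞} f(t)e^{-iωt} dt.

F(ω) = \frac{9 \pi \left(19 \left|{\omega}\right| + 3\right) e^{- \frac{19 \left|{\omega}\right|}{3}}}{6859}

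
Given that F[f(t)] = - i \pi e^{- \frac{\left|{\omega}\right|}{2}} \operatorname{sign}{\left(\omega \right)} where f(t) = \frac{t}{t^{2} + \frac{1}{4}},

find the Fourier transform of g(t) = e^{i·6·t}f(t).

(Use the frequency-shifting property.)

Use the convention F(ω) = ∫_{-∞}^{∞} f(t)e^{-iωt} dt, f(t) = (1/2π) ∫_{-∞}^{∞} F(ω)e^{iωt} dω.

F[g](ω) = - i \pi e^{- \frac{\left|{\omega - 6}\right|}{2}} \operatorname{sign}{\left(\omega - 6 \right)}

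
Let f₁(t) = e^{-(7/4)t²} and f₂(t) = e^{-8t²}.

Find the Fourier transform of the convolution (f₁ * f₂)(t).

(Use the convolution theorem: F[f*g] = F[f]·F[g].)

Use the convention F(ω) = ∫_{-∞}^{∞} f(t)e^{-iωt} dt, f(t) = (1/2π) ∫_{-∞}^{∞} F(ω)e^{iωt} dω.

F[f₁*f₂](ω) = \frac{\sqrt{14} \pi e^{- \frac{39 \omega^{2}}{224}}}{14}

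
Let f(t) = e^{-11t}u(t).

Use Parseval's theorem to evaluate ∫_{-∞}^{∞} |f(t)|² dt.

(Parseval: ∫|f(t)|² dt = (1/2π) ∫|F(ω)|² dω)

∫|f(t)|² dt = \frac{1}{22}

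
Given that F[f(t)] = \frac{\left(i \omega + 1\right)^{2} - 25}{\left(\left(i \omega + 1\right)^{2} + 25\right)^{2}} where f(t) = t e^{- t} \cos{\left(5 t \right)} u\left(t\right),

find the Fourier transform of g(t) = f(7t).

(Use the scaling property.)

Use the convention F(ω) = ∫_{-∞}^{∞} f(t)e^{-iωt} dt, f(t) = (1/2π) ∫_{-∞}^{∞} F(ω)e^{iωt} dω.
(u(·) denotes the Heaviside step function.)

F[g](ω) = \frac{7 \left(\left(i \omega + 7\right)^{2} - 1225\right)}{\left(\left(i \omega + 7\right)^{2} + 1225\right)^{2}}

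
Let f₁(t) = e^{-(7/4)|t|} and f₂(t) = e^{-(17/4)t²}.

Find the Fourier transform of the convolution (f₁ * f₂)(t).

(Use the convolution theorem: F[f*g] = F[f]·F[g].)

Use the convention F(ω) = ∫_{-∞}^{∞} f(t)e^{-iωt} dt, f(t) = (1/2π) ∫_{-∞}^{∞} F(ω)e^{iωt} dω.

F[f₁*f₂](ω) = \frac{112 \sqrt{17} \sqrt{\pi} e^{- \frac{\omega^{2}}{17}}}{17 \left(16 \omega^{2} + 49\right)}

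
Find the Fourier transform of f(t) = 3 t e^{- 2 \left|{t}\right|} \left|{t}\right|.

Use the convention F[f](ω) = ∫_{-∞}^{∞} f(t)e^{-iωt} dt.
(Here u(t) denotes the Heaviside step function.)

F(ω) = \frac{12 i \omega \left(\omega^{2} - 12\right)}{\left(\omega^{2} + 4\right)^{3}}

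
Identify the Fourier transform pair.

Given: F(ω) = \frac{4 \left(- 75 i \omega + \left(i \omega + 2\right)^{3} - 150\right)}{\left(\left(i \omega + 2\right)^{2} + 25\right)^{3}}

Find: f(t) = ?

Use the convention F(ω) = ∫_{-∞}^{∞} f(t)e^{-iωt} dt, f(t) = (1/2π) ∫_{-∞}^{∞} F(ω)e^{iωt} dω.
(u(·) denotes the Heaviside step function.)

f(t) = 2 t^{2} e^{- 2 t} \cos{\left(5 t \right)} u\left(t\right)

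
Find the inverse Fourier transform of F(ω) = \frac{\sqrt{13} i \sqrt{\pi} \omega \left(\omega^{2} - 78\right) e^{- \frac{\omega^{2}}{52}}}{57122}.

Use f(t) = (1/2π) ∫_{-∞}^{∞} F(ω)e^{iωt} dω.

f(t) = 4 t^{3} e^{- 13 t^{2}}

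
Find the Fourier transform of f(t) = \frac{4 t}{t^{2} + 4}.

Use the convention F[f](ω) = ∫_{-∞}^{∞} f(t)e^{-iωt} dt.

F(ω) = - 4 i \pi e^{- 2 \left|{\omega}\right|} \operatorname{sign}{\left(\omega \right)}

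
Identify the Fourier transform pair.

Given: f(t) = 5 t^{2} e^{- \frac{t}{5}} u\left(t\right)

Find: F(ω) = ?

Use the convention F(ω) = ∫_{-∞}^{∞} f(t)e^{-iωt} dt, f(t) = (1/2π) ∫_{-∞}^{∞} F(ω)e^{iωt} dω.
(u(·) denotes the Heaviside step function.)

F(ω) = \frac{1250}{\left(5 i \omega + 1\right)^{3}}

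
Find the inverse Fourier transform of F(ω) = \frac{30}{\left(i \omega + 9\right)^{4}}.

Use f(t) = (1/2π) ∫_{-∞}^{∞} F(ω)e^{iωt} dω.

f(t) = 5 t^{3} e^{- 9 t} u\left(t\right)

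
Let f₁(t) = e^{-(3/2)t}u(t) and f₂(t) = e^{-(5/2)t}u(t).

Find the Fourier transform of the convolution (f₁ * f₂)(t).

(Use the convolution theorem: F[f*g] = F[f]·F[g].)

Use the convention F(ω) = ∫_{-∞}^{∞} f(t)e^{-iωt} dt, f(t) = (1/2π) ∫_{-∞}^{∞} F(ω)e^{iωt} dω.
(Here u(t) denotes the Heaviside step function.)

F[f₁*f₂](ω) = \frac{4}{- 4 \omega^{2} + 16 i \omega + 15}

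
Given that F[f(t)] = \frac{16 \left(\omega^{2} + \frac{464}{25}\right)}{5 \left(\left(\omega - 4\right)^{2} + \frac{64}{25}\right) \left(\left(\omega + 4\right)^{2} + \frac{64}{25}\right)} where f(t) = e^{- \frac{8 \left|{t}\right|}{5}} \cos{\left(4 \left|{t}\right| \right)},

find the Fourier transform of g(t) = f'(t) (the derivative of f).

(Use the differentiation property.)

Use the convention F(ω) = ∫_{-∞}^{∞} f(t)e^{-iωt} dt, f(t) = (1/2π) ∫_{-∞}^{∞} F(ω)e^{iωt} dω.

F[g](ω) = \frac{80 i \omega \left(25 \omega^{2} + 464\right)}{625 \omega^{4} - 16800 \omega^{2} + 215296}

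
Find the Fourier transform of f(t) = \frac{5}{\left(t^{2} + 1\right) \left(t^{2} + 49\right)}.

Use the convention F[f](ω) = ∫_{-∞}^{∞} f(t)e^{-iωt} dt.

F(ω) = \frac{5 \pi \left(7 e^{6 \left|{\omega}\right|} - 1\right) e^{- 7 \left|{\omega}\right|}}{336}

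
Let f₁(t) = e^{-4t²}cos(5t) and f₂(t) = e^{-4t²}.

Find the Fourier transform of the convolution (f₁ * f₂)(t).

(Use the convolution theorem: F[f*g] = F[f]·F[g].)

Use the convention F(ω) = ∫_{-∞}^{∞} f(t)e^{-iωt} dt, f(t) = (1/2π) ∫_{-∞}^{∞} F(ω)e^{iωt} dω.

F[f₁*f₂](ω) = \frac{\pi \left(e^{\frac{5 \omega}{4}} + 1\right) e^{- \frac{\omega^{2}}{8} - \frac{5 \omega}{8} - \frac{25}{16}}}{8}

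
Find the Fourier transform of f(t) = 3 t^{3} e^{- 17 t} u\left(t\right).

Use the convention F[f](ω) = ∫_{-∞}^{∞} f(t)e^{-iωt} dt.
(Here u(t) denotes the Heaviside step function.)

F(ω) = \frac{18}{\left(i \omega + 17\right)^{4}}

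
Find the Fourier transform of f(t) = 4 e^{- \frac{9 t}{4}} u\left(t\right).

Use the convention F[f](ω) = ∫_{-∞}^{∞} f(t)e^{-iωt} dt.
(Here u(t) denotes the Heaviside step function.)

F(ω) = \frac{16}{4 i \omega + 9}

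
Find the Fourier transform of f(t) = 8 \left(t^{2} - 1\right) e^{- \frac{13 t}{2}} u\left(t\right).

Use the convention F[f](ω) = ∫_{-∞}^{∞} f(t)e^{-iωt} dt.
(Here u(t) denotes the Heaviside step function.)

F(ω) = \frac{16 \left(16 i \omega - \left(2 i \omega + 13\right)^{3} + 104\right)}{\left(2 i \omega + 13\right)^{4}}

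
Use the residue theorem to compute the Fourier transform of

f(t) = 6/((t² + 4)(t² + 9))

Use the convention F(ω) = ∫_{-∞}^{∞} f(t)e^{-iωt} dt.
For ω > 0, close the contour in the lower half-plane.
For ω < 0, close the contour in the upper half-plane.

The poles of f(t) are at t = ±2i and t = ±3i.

Let g(z) = f(z)e^{-iωz}; for large |z| the factor e^{-iωz} decays in the lower half-plane when ω > 0 and in the upper half-plane when ω < 0.

Case ω > 0 (lower half-plane, clockwise contour ⇒ F(ω) = -2πi·ΣRes):
  Res_{z = - 2 i} g(z) = \frac{3 i e^{- 2 \omega}}{10}
  Res_{z = - 3 i} g(z) = - \frac{i e^{- 3 \omega}}{5}
  F(ω) = -2πi·ΣRes = \frac{\pi \left(3 e^{\omega} - 2\right) e^{- 3 \omega}}{5}

Case ω < 0 (upper half-plane, counterclockwise contour ⇒ F(ω) = +2πi·ΣRes):
  Res_{z = 2 i} g(z) = - \frac{3 i e^{2 \omega}}{10}
  Res_{z = 3 i} g(z) = \frac{i e^{3 \omega}}{5}
  F(ω) = 2πi·ΣRes = \frac{\pi \left(3 - 2 e^{\omega}\right) e^{2 \omega}}{5}

Both cases combine into a single formula in |ω|:

F(ω) = \frac{\pi \left(3 e^{\left|{\omega}\right|} - 2\right) e^{- 3 \left|{\omega}\right|}}{5}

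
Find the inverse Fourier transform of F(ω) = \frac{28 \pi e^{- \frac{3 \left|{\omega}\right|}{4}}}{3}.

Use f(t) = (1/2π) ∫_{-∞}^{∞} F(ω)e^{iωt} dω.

f(t) = \frac{7}{t^{2} + \frac{9}{16}}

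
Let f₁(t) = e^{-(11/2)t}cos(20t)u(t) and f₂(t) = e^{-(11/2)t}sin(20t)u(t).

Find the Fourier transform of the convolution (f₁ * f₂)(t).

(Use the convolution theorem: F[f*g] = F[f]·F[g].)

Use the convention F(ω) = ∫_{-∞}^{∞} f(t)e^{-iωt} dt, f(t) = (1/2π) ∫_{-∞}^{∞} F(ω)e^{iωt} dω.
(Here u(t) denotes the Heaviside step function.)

F[f₁*f₂](ω) = \frac{160 \left(2 i \omega + 11\right)}{\left(\left(2 i \omega + 11\right)^{2} + 1600\right)^{2}}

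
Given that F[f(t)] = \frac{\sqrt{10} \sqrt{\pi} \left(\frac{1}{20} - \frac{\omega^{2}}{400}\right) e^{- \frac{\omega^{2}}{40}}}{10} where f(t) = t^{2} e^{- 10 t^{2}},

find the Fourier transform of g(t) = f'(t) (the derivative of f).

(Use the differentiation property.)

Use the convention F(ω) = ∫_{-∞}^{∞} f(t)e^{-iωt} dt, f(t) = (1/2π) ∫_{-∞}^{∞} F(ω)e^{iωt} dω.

F[g](ω) = \frac{\sqrt{10} i \sqrt{\pi} \omega \left(20 - \omega^{2}\right) e^{- \frac{\omega^{2}}{40}}}{4000}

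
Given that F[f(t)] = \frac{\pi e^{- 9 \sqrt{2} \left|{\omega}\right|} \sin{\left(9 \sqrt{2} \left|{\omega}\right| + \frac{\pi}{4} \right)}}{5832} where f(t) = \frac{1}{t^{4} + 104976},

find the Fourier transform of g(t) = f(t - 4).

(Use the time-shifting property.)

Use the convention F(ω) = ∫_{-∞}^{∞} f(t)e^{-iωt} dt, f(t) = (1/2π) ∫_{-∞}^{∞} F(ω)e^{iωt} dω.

F[g](ω) = \frac{\pi e^{- 4 i \omega - 9 \sqrt{2} \left|{\omega}\right|} \sin{\left(9 \sqrt{2} \left|{\omega}\right| + \frac{\pi}{4} \right)}}{5832}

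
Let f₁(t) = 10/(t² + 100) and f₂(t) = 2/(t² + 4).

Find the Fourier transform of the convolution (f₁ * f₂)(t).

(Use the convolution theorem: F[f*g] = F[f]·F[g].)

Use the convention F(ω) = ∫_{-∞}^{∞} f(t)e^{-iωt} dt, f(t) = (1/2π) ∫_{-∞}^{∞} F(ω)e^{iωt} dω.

F[f₁*f₂](ω) = \pi^{2} e^{- 12 \left|{\omega}\right|}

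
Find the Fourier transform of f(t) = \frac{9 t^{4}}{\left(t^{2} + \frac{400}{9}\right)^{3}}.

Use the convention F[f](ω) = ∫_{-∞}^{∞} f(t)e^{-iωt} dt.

F(ω) = \frac{3 \pi \left(400 \omega^{2} - 300 \left|{\omega}\right| + 27\right) e^{- \frac{20 \left|{\omega}\right|}{3}}}{160}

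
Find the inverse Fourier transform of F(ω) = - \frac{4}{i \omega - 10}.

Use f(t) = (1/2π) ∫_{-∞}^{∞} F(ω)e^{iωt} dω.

f(t) = 4 e^{10 t} u\left(- t\right)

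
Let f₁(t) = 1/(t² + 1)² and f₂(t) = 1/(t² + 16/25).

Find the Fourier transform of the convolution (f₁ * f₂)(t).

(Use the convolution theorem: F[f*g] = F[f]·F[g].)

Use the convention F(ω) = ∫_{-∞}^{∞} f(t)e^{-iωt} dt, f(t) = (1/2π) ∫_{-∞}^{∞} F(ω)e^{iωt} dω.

F[f₁*f₂](ω) = \frac{5 \pi^{2} \left(\left|{\omega}\right| + 1\right) e^{- \frac{9 \left|{\omega}\right|}{5}}}{8}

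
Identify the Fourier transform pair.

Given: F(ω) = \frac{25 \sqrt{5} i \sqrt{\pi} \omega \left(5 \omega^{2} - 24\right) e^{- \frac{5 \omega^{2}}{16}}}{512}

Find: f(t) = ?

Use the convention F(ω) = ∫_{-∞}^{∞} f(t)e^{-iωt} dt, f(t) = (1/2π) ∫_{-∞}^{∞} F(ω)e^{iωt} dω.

f(t) = 2 t^{3} e^{- \frac{4 t^{2}}{5}}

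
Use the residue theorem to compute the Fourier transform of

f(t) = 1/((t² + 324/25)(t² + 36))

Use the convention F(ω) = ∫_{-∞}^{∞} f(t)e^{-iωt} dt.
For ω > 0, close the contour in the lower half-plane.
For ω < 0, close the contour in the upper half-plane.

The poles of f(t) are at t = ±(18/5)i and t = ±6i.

Let g(z) = f(z)e^{-iωz}; for large |z| the factor e^{-iωz} decays in the lower half-plane when ω > 0 and in the upper half-plane when ω < 0.

Case ω > 0 (lower half-plane, clockwise contour ⇒ F(ω) = -2πi·ΣRes):
  Res_{z = - \frac{18 i}{5}} g(z) = \frac{125 i e^{- \frac{18 \omega}{5}}}{20736}
  Res_{z = - 6 i} g(z) = - \frac{25 i e^{- 6 \omega}}{6912}
  F(ω) = -2πi·ΣRes = - \frac{25 \pi e^{- 6 \omega}}{3456} + \frac{125 \pi e^{- \frac{18 \omega}{5}}}{10368}

Case ω < 0 (upper half-plane, counterclockwise contour ⇒ F(ω) = +2πi·ΣRes):
  Res_{z = \frac{18 i}{5}} g(z) = - \frac{125 i e^{\frac{18 \omega}{5}}}{20736}
  Res_{z = 6 i} g(z) = \frac{25 i e^{6 \omega}}{6912}
  F(ω) = 2πi·ΣRes = \frac{25 \pi \left(5 e^{\frac{18 \omega}{5}} - 3 e^{6 \omega}\right)}{10368}

Both cases combine into a single formula in |ω|:

F(ω) = - \frac{25 \pi e^{- 6 \left|{\omega}\right|}}{3456} + \frac{125 \pi e^{- \frac{18 \left|{\omega}\right|}{5}}}{10368}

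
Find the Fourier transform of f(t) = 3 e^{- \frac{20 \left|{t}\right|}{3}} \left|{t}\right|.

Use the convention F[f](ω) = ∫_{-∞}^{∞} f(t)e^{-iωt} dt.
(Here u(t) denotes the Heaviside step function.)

F(ω) = \frac{54 \left(400 - 9 \omega^{2}\right)}{\left(9 \omega^{2} + 400\right)^{2}}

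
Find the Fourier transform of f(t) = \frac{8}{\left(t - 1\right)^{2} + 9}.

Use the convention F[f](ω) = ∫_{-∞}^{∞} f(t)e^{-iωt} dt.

F(ω) = \frac{8 \pi e^{- i \omega - 3 \left|{\omega}\right|}}{3}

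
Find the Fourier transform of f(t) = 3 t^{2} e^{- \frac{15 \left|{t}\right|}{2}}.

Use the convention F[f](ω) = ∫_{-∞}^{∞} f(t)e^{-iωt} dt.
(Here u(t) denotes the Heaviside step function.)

F(ω) = \frac{4320 \left(75 - 4 \omega^{2}\right)}{\left(4 \omega^{2} + 225\right)^{3}}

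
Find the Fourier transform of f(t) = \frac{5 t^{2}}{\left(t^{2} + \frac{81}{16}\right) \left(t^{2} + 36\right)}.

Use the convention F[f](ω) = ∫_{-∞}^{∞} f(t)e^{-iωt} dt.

F(ω) = \frac{32 \pi e^{- 6 \left|{\omega}\right|}}{33} - \frac{4 \pi e^{- \frac{9 \left|{\omega}\right|}{4}}}{11}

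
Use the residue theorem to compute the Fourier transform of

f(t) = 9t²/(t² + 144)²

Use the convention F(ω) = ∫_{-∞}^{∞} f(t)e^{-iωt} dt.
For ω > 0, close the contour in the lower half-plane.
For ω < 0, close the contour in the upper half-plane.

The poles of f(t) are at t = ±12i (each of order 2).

Let g(z) = f(z)e^{-iωz}; for large |z| the factor e^{-iωz} decays in the lower half-plane when ω > 0 and in the upper half-plane when ω < 0.

Case ω > 0 (lower half-plane, clockwise contour ⇒ F(ω) = -2πi·ΣRes):
  Res_{z = - 12 i} g(z) = \frac{3 i \left(1 - 12 \omega\right) e^{- 12 \omega}}{16} (pole of order 2)
  F(ω) = -2πi·ΣRes = \frac{3 \pi \left(1 - 12 \omega\right) e^{- 12 \omega}}{8}

Case ω < 0 (upper half-plane, counterclockwise contour ⇒ F(ω) = +2πi·ΣRes):
  Res_{z = 12 i} g(z) = \frac{3 i \left(- 12 \omega - 1\right) e^{12 \omega}}{16} (pole of order 2)
  F(ω) = 2πi·ΣRes = \frac{3 \pi \left(12 \omega + 1\right) e^{12 \omega}}{8}

Both cases combine into a single formula in |ω|:

F(ω) = \frac{3 \pi \left(1 - 12 \left|{\omega}\right|\right) e^{- 12 \left|{\omega}\right|}}{8}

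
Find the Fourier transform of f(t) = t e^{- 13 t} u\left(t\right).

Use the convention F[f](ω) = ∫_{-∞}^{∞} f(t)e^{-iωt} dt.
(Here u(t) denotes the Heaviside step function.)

F(ω) = \frac{1}{\left(i \omega + 13\right)^{2}}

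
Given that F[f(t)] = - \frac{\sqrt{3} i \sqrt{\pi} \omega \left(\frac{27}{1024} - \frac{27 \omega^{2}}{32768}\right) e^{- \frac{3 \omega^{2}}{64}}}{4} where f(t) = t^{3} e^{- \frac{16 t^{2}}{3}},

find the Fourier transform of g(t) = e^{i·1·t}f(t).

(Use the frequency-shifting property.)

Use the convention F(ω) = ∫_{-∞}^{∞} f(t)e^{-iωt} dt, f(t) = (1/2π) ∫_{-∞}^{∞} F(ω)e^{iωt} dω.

F[g](ω) = \frac{27 \sqrt{3} i \sqrt{\pi} \left(\omega - 1\right) \left(\left(\omega - 1\right)^{2} - 32\right) e^{- \frac{3 \left(\omega - 1\right)^{2}}{64}}}{131072}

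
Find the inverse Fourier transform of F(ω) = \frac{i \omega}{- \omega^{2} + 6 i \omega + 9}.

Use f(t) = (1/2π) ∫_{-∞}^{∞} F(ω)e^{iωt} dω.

f(t) = \left(1 - 3 t\right) e^{- 3 t} u\left(t\right)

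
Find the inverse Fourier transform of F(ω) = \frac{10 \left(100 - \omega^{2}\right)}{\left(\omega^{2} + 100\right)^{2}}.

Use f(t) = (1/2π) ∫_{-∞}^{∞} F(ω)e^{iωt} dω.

f(t) = 5 e^{- 10 \left|{t}\right|} \left|{t}\right|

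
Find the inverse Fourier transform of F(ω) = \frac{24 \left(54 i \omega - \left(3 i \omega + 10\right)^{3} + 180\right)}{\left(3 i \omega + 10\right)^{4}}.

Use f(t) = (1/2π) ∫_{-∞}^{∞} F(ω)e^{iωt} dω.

f(t) = 8 \left(t^{2} - 1\right) e^{- \frac{10 t}{3}} u\left(t\right)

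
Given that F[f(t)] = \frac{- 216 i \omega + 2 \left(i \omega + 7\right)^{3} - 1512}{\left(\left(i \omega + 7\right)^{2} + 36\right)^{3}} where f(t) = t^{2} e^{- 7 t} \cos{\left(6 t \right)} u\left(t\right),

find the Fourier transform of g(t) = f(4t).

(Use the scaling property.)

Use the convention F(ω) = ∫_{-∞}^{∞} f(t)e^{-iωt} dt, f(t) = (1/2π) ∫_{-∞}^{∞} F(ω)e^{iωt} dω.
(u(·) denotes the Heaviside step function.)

F[g](ω) = \frac{32 \left(- 1728 i \omega + \left(i \omega + 28\right)^{3} - 48384\right)}{\left(\left(i \omega + 28\right)^{2} + 576\right)^{3}}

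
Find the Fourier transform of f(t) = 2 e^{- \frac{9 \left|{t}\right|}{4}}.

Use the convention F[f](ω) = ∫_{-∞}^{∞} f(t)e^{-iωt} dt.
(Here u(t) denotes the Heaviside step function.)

F(ω) = \frac{144}{16 \omega^{2} + 81}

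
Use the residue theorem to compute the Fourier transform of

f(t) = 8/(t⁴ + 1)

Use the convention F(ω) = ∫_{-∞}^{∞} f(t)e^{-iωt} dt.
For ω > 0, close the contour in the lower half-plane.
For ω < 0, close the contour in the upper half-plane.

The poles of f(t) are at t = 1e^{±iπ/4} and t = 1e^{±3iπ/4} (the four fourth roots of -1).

Let g(z) = f(z)e^{-iωz}; for large |z| the factor e^{-iωz} decays in the lower half-plane when ω > 0 and in the upper half-plane when ω < 0.

Case ω > 0 (lower half-plane, clockwise contour ⇒ F(ω) = -2πi·ΣRes):
  Res_{z = - \frac{\sqrt{2}}{2} - \frac{\sqrt{2} i}{2}} g(z) = \sqrt{2} \left(1 + i\right) e^{\frac{\sqrt{2} \omega \left(-1 + i\right)}{2}}
  Res_{z = \frac{\sqrt{2}}{2} - \frac{\sqrt{2} i}{2}} g(z) = \sqrt{2} \left(-1 + i\right) e^{- \frac{\sqrt{2} \omega \left(1 + i\right)}{2}}
  F(ω) = -2πi·ΣRes = 2 \sqrt{2} \pi \left(\left(1 - i\right) e^{\sqrt{2} i \omega} + 1 + i\right) e^{- \frac{\sqrt{2} \omega \left(1 + i\right)}{2}} = 8 \pi e^{- \frac{\sqrt{2} \omega}{2}} \sin{\left(\frac{\sqrt{2} \omega}{2} + \frac{\pi}{4} \right)}

Case ω < 0 (upper half-plane, counterclockwise contour ⇒ F(ω) = +2πi·ΣRes):
  Res_{z = \frac{\sqrt{2}}{2} + \frac{\sqrt{2} i}{2}} g(z) = \sqrt{2} \left(-1 - i\right) e^{\frac{\sqrt{2} \omega \left(1 - i\right)}{2}}
  Res_{z = - \frac{\sqrt{2}}{2} + \frac{\sqrt{2} i}{2}} g(z) = \sqrt{2} \left(1 - i\right) e^{\frac{\sqrt{2} \omega \left(1 + i\right)}{2}}
  F(ω) = 2πi·ΣRes = - 2 \sqrt{2} i \pi \left(\left(1 + i\right) e^{\frac{\sqrt{2} \omega \left(1 - i\right)}{2}} - \left(1 - i\right) e^{\frac{\sqrt{2} \omega \left(1 + i\right)}{2}}\right) = 8 \pi e^{\frac{\sqrt{2} \omega}{2}} \cos{\left(\frac{\sqrt{2} \omega}{2} + \frac{\pi}{4} \right)}

Both cases combine into a single formula in |ω|:

F(ω) = 8 \pi e^{- \frac{\sqrt{2} \left|{\omega}\right|}{2}} \sin{\left(\frac{\sqrt{2} \left|{\omega}\right|}{2} + \frac{\pi}{4} \right)}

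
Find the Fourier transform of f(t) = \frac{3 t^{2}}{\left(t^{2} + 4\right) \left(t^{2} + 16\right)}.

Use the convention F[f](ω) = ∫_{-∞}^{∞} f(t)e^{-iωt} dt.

F(ω) = \frac{\pi \left(2 - e^{2 \left|{\omega}\right|}\right) e^{- 4 \left|{\omega}\right|}}{2}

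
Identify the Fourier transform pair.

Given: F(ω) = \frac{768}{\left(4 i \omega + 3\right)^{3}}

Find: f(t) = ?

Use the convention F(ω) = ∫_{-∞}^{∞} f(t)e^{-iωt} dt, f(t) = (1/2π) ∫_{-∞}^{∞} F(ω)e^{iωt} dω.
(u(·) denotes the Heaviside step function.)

f(t) = 6 t^{2} e^{- \frac{3 t}{4}} u\left(t\right)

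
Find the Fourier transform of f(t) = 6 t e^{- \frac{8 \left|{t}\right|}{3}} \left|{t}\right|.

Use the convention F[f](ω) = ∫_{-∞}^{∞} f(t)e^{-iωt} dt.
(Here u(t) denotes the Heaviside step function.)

F(ω) = \frac{5832 i \omega \left(3 \omega^{2} - 64\right)}{\left(9 \omega^{2} + 64\right)^{3}}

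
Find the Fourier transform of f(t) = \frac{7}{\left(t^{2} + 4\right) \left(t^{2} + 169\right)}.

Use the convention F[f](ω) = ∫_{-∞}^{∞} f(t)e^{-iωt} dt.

F(ω) = \frac{7 \pi \left(13 e^{11 \left|{\omega}\right|} - 2\right) e^{- 13 \left|{\omega}\right|}}{4290}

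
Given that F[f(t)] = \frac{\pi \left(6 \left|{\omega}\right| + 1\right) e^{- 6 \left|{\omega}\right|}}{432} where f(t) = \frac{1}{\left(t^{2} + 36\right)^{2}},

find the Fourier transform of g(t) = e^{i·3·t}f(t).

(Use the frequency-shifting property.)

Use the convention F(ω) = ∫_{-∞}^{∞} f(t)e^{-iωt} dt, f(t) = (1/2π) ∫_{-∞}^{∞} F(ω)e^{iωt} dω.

F[g](ω) = \frac{\pi \left(6 \left|{\omega - 3}\right| + 1\right) e^{- 6 \left|{\omega - 3}\right|}}{432}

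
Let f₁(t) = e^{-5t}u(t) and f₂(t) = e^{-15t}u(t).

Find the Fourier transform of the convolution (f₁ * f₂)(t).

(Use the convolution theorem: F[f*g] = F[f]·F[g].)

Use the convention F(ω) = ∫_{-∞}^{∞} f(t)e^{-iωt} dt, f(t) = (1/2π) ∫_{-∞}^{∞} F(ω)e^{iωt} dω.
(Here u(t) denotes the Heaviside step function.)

F[f₁*f₂](ω) = \frac{1}{\left(i \omega + 5\right) \left(i \omega + 15\right)}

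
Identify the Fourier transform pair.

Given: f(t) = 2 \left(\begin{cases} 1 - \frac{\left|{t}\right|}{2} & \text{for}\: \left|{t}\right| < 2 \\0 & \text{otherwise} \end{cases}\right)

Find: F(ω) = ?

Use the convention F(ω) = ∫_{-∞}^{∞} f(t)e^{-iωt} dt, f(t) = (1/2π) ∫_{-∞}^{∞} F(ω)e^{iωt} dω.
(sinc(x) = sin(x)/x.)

F(ω) = 4 \operatorname{sinc}^{2}{\left(\omega \right)}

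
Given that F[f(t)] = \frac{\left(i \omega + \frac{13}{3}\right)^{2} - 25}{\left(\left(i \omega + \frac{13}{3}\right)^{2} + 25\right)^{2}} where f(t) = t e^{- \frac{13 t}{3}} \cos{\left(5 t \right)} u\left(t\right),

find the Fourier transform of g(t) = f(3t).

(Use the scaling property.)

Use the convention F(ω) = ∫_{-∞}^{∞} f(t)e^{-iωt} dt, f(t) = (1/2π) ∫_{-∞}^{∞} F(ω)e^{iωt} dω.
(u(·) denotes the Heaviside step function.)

F[g](ω) = \frac{3 \left(\left(i \omega + 13\right)^{2} - 225\right)}{\left(\left(i \omega + 13\right)^{2} + 225\right)^{2}}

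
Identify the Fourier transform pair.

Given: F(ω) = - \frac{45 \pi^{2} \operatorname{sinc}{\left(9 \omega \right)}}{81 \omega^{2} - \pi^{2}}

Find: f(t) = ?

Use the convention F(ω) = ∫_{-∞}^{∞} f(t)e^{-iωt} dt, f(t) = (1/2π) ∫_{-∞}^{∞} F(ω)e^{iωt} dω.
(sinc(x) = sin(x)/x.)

f(t) = 5 \left(\begin{cases} \cos^{2}{\left(\frac{\pi t}{18} \right)} & \text{for}\: \left|{t}\right| < 9 \\0 & \text{otherwise} \end{cases}\right)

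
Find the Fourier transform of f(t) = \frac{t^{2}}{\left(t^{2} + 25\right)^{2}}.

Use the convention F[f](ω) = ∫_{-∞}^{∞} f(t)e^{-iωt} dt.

F(ω) = \frac{\pi \left(1 - 5 \left|{\omega}\right|\right) e^{- 5 \left|{\omega}\right|}}{10}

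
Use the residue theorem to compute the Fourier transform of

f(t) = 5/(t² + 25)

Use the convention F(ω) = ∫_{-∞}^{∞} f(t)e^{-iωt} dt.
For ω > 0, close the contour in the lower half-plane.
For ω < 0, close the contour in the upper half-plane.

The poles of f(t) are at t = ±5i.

Let g(z) = f(z)e^{-iωz}; for large |z| the factor e^{-iωz} decays in the lower half-plane when ω > 0 and in the upper half-plane when ω < 0.

Case ω > 0 (lower half-plane, clockwise contour ⇒ F(ω) = -2πi·ΣRes):
  Res_{z = - 5 i} g(z) = \frac{i e^{- 5 \omega}}{2}
  F(ω) = -2πi·ΣRes = \pi e^{- 5 \omega}

Case ω < 0 (upper half-plane, counterclockwise contour ⇒ F(ω) = +2πi·ΣRes):
  Res_{z = 5 i} g(z) = - \frac{i e^{5 \omega}}{2}
  F(ω) = 2πi·ΣRes = \pi e^{5 \omega}

Both cases combine into a single formula in |ω|:

F(ω) = \pi e^{- 5 \left|{\omega}\right|}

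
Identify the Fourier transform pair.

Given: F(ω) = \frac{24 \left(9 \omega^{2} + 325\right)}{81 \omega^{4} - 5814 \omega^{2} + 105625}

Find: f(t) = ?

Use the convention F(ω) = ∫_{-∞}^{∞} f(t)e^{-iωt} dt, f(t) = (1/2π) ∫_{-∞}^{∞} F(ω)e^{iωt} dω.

f(t) = 4 e^{- \frac{\left|{t}\right|}{3}} \cos{\left(6 \left|{t}\right| \right)}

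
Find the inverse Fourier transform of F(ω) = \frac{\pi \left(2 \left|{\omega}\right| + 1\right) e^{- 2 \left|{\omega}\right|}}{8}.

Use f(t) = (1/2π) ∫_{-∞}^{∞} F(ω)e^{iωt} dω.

f(t) = \frac{2}{\left(t^{2} + 4\right)^{2}}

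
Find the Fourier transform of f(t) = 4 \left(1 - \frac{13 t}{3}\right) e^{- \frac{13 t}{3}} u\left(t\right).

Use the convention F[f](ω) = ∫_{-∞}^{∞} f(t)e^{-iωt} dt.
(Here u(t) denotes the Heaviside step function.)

F(ω) = \frac{36 i \omega}{- 9 \omega^{2} + 78 i \omega + 169}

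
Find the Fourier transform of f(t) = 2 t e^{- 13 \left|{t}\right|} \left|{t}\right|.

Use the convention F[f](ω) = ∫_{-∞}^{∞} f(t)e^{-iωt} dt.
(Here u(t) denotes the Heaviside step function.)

F(ω) = \frac{8 i \omega \left(\omega^{2} - 507\right)}{\left(\omega^{2} + 169\right)^{3}}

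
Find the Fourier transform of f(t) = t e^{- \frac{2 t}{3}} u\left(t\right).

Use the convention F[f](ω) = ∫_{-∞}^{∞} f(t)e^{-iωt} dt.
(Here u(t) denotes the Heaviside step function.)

F(ω) = \frac{9}{\left(3 i \omega + 2\right)^{2}}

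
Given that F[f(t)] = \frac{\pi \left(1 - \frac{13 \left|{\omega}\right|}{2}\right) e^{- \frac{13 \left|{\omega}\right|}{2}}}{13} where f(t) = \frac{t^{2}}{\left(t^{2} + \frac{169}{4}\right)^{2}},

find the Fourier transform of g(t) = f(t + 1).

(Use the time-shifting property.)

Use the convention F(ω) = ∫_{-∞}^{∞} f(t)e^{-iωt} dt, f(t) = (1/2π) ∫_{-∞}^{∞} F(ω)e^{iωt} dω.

F[g](ω) = - \frac{\pi \left(13 \left|{\omega}\right| - 2\right) e^{i \omega - \frac{13 \left|{\omega}\right|}{2}}}{26}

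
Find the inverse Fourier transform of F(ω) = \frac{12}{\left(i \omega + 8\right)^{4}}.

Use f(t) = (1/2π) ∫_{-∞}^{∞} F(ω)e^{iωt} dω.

f(t) = 2 t^{3} e^{- 8 t} u\left(t\right)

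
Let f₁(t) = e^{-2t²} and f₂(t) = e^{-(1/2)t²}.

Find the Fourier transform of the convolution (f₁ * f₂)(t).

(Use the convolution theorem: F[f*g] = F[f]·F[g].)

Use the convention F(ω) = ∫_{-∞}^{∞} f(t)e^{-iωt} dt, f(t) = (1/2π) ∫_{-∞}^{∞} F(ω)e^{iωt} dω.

F[f₁*f₂](ω) = \pi e^{- \frac{5 \omega^{2}}{8}}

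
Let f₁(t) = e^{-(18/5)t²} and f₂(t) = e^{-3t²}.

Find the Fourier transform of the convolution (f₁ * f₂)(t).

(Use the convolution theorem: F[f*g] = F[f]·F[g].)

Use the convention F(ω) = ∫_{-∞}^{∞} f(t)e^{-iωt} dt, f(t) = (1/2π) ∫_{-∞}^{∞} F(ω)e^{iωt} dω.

F[f₁*f₂](ω) = \frac{\sqrt{30} \pi e^{- \frac{11 \omega^{2}}{72}}}{18}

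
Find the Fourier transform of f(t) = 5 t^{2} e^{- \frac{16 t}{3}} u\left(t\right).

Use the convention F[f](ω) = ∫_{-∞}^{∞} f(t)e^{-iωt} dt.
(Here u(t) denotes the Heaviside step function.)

F(ω) = \frac{270}{\left(3 i \omega + 16\right)^{3}}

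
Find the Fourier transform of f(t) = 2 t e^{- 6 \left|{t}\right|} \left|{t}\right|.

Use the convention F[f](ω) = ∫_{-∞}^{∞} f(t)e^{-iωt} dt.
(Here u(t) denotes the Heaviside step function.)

F(ω) = \frac{8 i \omega \left(\omega^{2} - 108\right)}{\left(\omega^{2} + 36\right)^{3}}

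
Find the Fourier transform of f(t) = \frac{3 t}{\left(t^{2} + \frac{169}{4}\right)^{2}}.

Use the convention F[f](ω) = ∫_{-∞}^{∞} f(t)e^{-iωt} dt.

F(ω) = - \frac{3 i \pi \omega e^{- \frac{13 \left|{\omega}\right|}{2}}}{13}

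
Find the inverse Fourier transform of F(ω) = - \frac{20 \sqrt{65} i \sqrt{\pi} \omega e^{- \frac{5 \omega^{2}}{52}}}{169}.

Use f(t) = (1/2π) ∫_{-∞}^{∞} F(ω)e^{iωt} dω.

f(t) = 8 t e^{- \frac{13 t^{2}}{5}}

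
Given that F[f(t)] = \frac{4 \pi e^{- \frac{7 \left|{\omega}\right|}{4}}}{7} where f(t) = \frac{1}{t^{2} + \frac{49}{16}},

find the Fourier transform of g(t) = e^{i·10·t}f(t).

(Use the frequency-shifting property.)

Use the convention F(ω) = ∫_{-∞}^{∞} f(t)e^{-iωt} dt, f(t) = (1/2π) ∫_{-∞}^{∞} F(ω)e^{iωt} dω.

F[g](ω) = \frac{4 \pi e^{- \frac{7 \left|{\omega - 10}\right|}{4}}}{7}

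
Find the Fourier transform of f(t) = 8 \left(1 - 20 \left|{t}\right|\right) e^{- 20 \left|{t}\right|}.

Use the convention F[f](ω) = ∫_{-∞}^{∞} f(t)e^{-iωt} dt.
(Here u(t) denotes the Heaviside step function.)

F(ω) = \frac{640 \omega^{2}}{\left(\omega^{2} + 400\right)^{2}}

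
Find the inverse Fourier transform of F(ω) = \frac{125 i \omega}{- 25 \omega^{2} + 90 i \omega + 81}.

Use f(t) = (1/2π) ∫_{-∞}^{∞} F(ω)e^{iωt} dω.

f(t) = 5 \left(1 - \frac{9 t}{5}\right) e^{- \frac{9 t}{5}} u\left(t\right)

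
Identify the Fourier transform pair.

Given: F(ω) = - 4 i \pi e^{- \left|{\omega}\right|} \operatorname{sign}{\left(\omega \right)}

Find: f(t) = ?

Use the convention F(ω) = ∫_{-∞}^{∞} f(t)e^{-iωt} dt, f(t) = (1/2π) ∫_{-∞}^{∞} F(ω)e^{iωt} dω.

f(t) = \frac{4 t}{t^{2} + 1}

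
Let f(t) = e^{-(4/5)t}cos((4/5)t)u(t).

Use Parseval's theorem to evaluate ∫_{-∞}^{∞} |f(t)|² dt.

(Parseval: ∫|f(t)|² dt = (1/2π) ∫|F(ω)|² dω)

∫|f(t)|² dt = \frac{15}{32}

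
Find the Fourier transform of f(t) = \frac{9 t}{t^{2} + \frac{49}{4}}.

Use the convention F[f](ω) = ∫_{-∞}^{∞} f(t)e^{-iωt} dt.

F(ω) = - 9 i \pi e^{- \frac{7 \left|{\omega}\right|}{2}} \operatorname{sign}{\left(\omega \right)}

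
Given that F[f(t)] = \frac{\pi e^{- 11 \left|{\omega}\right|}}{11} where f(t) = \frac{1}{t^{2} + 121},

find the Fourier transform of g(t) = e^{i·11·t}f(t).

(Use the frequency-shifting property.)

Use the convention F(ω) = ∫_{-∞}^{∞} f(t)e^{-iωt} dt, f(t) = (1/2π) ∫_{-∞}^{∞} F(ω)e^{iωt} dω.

F[g](ω) = \frac{\pi e^{- 11 \left|{\omega - 11}\right|}}{11}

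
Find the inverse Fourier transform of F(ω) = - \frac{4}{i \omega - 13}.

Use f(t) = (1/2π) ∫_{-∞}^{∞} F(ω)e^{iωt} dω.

f(t) = 4 e^{13 t} u\left(- t\right)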